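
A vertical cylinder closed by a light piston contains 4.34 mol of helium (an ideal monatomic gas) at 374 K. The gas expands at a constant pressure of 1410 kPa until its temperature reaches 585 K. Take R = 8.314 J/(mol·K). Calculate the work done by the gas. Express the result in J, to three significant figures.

Isobaric: W = P ΔV = nR ΔT.
W = (4.34)(8.314)(585 − 374) = 7613 J.

W ≈ 7610 J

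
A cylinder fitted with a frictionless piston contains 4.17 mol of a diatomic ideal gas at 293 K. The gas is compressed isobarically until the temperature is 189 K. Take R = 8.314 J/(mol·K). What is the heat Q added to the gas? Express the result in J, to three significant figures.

Q ≈ -12600 J

Isobaric: W = nRΔT = (4.17)(8.314)(-104) = -3606 J.
ΔU = nCᵥΔT with Cᵥ = 5R/2: ΔU = (4.17)(20.79)(-104) = -9014 J.
Q = ΔU + W = -9014 − 3606 = -12620 J.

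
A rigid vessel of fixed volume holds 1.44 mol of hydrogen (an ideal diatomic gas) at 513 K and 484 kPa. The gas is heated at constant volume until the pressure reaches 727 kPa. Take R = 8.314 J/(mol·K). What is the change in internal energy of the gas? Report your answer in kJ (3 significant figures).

ΔU ≈ 7.71 kJ

Constant volume ⇒ W = 0, so Q = ΔU = nCᵥΔT with Cᵥ = 5R/2 = 20.79 J/(mol·K).
At constant V, T₂/T₁ = P₂/P₁ ⇒ ΔT = T₁(P₂/P₁ − 1) = 513·(727/484 − 1) = 257.6 K.
ΔU = (1.44)(20.79)(257.6) = 7709 J.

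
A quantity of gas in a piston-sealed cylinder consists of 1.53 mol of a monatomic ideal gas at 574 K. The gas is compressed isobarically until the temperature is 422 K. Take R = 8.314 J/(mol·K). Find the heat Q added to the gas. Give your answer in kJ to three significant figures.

Q ≈ -4.83 kJ

Isobaric: W = nRΔT = (1.53)(8.314)(-152) = -1934 J.
ΔU = nCᵥΔT with Cᵥ = 3R/2: ΔU = (1.53)(12.47)(-152) = -2900 J.
Q = ΔU + W = -2900 − 1934 = -4834 J.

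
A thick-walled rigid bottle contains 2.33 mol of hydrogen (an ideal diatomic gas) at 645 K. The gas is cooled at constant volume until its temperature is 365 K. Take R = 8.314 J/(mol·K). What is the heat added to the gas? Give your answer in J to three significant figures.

Q ≈ -13600 J

Constant volume ⇒ W = 0, so Q = ΔU = nCᵥΔT with Cᵥ = 5R/2 = 20.79 J/(mol·K).
ΔU = (2.33)(20.79)(365 − 645) = -13560 J.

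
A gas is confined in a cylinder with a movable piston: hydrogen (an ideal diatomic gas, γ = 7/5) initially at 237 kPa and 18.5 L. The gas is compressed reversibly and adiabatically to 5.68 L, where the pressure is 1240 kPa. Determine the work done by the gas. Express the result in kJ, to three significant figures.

W ≈ -6.65 kJ

Adiabatic: W = (P₁V₁ − P₂V₂)/(γ − 1) with γ = 7/5.
P₁V₁ = 4384 J, P₂V₂ = 7043 J.
W = (4384 − 7043) / 0.4 = -6647 J.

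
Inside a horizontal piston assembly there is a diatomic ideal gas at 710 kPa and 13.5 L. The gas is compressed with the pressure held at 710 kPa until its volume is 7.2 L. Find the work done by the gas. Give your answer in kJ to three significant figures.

W ≈ -4.47 kJ

Isobaric: W = P ΔV.
W = (710 kPa)(7.2 − 13.5 L) = (710)(-6.3) = -4473 J.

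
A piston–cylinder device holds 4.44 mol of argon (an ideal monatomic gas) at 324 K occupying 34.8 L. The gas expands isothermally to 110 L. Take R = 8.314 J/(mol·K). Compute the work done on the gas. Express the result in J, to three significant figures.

Isothermal: W = nRT ln(V₂/V₁).
W = (4.44)(8.314)(324) × ln(110/34.8)
  = 11960 × 1.151
W_by_gas = 13765 J; work on gas = −W_by = -13765 J.

W ≈ -13800 J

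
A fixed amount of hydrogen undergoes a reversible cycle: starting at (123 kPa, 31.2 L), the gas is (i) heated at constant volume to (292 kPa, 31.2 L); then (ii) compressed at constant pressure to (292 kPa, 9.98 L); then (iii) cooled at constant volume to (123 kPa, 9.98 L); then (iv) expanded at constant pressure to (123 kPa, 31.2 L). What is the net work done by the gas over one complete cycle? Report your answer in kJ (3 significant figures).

W_net ≈ -3.59 kJ

Constant-volume legs do no work.
W(ii) = (292)(9.98 − 31.2) = -6196 J; W(iv) = (123)(31.2 − 9.98) = 2610 J.
W_net = -6196 + 2610 = -3586 J (the counter-clockwise enclosed area).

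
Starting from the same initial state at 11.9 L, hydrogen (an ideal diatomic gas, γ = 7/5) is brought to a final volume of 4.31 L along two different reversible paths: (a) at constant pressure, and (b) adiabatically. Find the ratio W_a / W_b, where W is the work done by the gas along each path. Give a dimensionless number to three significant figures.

Path (a) isobaric: W = P₁(V₂ − V₁) → W_a/(P₁V₁) = -0.6378.
Path (b) adiabatic: W = P₁V₁(1 − (V₁/V₂)^(γ−1))/(γ−1) → W_b/(P₁V₁) = -1.253.
W_a / W_b = -0.6378 / -1.253 = 0.5091.

W_a / W_b ≈ 0.509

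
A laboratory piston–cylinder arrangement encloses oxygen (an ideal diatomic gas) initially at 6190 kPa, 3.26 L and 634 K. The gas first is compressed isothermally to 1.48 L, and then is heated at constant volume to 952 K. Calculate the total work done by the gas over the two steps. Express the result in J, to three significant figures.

Step 1 (isothermal): W = P₁V₁ ln(V₂/V₁) = (20179) ln(1.48/3.26) = -15935 J.
Step 2 (isochoric): W = 0 (constant volume).
W_total = -15935 + 0 = -15935 J.

W_total ≈ -15900 J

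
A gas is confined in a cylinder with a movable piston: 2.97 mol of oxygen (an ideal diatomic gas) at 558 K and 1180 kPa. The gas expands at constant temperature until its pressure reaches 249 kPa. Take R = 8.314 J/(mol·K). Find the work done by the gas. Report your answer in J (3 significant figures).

Isothermal process: W = nRT ln(V₂/V₁) = nRT ln(P₁/P₂).
W = (2.97)(8.314)(558) × ln(1180/249)
  = 13778 × ln(4.739) = 13778 × 1.556
W_by_gas = 21437 J.

W ≈ 21400 J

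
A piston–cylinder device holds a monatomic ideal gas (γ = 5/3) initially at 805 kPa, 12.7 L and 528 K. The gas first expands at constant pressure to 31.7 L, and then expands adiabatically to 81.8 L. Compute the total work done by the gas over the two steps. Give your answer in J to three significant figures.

Step 1 (isobaric): W = PΔV = (805 kPa)(31.7 − 12.7 L) = 15295 J.
After step 1: P = 805 kPa, V = 31.7 L, T = 1318 K.
Step 2 (adiabatic): W = (P₁V₁ − P₂V₂)/(γ−1) = (25518 − 13564)/0.667 = 17932 J.
W_total = 15295 + 17932 = 33227 J.

W_total ≈ 33200 J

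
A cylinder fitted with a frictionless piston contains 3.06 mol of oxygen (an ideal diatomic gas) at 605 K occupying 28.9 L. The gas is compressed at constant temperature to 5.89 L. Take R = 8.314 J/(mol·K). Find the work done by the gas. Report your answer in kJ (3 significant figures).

W ≈ -24.5 kJ

Isothermal: W = nRT ln(V₂/V₁).
W = (3.06)(8.314)(605) × ln(5.89/28.9)
  = 15392 × -1.591
W_by_gas = -24482 J.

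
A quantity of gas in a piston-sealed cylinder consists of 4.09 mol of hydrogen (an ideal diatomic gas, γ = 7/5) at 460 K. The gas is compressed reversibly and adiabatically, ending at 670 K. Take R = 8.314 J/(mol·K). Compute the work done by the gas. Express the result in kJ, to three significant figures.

Adiabatic ⇒ Q = 0, so W_by = −ΔU = nCᵥ(T₁ − T₂).
Cᵥ = 5R/2 = 20.79 J/(mol·K).
W = (4.09)(20.79)(460 − 670) = -17852 J.

W ≈ -17.9 kJ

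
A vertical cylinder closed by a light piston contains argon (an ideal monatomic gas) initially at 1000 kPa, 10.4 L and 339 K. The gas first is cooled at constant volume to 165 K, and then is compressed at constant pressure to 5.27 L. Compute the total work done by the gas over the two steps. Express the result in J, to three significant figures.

W_total ≈ -2500 J

Step 1 (isochoric): W = 0 (constant volume).
After step 1: P = 486.7 kPa (V unchanged).
Step 2 (isobaric): W = PΔV = (486.7 kPa)(5.27 − 10.4 L) = -2497 J.
W_total = 0 − 2497 = -2497 J.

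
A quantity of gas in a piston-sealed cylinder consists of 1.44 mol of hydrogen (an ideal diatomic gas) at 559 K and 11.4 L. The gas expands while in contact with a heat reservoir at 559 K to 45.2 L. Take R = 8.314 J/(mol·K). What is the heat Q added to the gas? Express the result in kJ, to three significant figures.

Isothermal ⇒ ΔU = 0, so Q = W = nRT ln(V₂/V₁).
Q = (1.44)(8.314)(559) ln(45.2/11.4) = 6692 × 1.377 = 9219 J.

Q ≈ 9.22 kJ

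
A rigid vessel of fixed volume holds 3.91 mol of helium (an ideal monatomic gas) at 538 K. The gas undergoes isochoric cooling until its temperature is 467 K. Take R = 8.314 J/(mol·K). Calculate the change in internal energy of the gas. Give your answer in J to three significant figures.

Constant volume ⇒ W = 0, so Q = ΔU = nCᵥΔT with Cᵥ = 3R/2 = 12.47 J/(mol·K).
ΔU = (3.91)(12.47)(467 − 538) = -3462 J.

ΔU ≈ -3460 J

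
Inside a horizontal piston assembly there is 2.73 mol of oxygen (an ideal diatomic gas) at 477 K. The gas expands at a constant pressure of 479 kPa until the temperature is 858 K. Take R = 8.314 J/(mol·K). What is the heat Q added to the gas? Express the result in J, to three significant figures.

Isobaric: W = nRΔT = (2.73)(8.314)(381) = 8648 J.
ΔU = nCᵥΔT with Cᵥ = 5R/2: ΔU = (2.73)(20.79)(381) = 21619 J.
Q = ΔU + W = 21619 + 8648 = 30267 J.

Q ≈ 30300 J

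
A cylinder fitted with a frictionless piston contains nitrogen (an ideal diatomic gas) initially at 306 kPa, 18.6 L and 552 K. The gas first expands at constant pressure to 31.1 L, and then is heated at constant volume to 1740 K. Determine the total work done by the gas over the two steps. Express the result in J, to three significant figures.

Step 1 (isobaric): W = PΔV = (306 kPa)(31.1 − 18.6 L) = 3825 J.
Step 2 (isochoric): W = 0 (constant volume).
W_total = 3825 + 0 = 3825 J.

W_total ≈ 3820 J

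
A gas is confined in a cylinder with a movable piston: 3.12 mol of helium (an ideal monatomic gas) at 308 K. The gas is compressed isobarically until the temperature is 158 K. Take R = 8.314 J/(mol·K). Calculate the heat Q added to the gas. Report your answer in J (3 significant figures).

Isobaric: W = nRΔT = (3.12)(8.314)(-150) = -3891 J.
ΔU = nCᵥΔT with Cᵥ = 3R/2: ΔU = (3.12)(12.47)(-150) = -5836 J.
Q = ΔU + W = -5836 − 3891 = -9727 J.

Q ≈ -9730 J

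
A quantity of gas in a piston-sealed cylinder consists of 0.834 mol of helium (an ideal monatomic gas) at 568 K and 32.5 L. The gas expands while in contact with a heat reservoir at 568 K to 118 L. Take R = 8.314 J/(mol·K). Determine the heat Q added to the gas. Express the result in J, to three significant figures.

Q ≈ 5080 J

Isothermal ⇒ ΔU = 0, so Q = W = nRT ln(V₂/V₁).
Q = (0.834)(8.314)(568) ln(118/32.5) = 3938 × 1.289 = 5078 J.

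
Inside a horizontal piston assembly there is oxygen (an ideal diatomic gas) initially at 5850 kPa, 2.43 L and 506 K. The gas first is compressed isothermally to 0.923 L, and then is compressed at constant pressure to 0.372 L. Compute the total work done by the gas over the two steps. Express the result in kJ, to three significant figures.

W_total ≈ -22.2 kJ

Step 1 (isothermal): W = P₁V₁ ln(V₂/V₁) = (14216) ln(0.923/2.43) = -13761 J.
After step 1: P = 15401 kPa, V = 0.923 L, T = 506 K.
Step 2 (isobaric): W = PΔV = (15401 kPa)(0.372 − 0.923 L) = -8486 J.
W_total = -13761 − 8486 = -22247 J.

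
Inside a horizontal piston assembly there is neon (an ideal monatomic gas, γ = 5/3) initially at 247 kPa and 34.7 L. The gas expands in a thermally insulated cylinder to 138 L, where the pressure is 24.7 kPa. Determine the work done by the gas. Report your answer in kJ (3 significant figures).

W ≈ 7.74 kJ

Adiabatic: W = (P₁V₁ − P₂V₂)/(γ − 1) with γ = 5/3.
P₁V₁ = 8571 J, P₂V₂ = 3409 J.
W = (8571 − 3409) / 0.6667 = 7743 J.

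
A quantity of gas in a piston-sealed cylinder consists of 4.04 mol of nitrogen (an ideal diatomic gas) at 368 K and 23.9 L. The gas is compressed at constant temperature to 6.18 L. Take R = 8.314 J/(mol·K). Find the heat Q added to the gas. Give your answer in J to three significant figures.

Q ≈ -16700 J

Isothermal ⇒ ΔU = 0, so Q = W = nRT ln(V₂/V₁).
Q = (4.04)(8.314)(368) ln(6.18/23.9) = 12361 × -1.353 = -16718 J.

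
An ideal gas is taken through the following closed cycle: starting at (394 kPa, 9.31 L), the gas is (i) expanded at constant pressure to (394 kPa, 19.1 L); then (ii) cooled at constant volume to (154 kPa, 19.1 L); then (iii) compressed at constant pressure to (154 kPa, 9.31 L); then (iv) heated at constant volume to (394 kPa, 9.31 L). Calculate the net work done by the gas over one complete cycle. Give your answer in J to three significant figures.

Constant-volume legs do no work.
W(i) = (394)(19.1 − 9.31) = 3857 J; W(iii) = (154)(9.31 − 19.1) = -1508 J.
W_net = 3857 − 1508 = 2350 J (the clockwise enclosed area).

W_net ≈ 2350 J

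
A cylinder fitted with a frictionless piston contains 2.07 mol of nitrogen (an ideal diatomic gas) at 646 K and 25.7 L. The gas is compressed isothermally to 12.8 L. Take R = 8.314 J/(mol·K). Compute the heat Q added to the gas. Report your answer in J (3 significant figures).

Isothermal ⇒ ΔU = 0, so Q = W = nRT ln(V₂/V₁).
Q = (2.07)(8.314)(646) ln(12.8/25.7) = 11118 × -0.697 = -7750 J.

Q ≈ -7750 J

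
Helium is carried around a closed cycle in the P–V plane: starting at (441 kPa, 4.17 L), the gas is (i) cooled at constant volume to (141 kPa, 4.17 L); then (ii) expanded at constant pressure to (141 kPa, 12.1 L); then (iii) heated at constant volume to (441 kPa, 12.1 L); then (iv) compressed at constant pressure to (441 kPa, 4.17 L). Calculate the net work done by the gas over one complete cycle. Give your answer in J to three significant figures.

W_net ≈ -2380 J

Constant-volume legs do no work.
W(ii) = (141)(12.1 − 4.17) = 1118 J; W(iv) = (441)(4.17 − 12.1) = -3497 J.
W_net = 1118 − 3497 = -2379 J (the counter-clockwise enclosed area).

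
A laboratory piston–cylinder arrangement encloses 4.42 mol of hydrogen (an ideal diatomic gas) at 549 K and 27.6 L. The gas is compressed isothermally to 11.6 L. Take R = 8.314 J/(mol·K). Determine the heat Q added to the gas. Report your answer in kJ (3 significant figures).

Isothermal ⇒ ΔU = 0, so Q = W = nRT ln(V₂/V₁).
Q = (4.42)(8.314)(549) ln(11.6/27.6) = 20175 × -0.8668 = -17488 J.

Q ≈ -17.5 kJ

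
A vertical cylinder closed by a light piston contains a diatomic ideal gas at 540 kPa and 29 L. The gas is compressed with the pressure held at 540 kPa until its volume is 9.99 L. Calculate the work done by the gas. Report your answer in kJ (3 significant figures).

Isobaric: W = P ΔV.
W = (540 kPa)(9.99 − 29 L) = (540)(-19.01) = -10265 J.

W ≈ -10.3 kJ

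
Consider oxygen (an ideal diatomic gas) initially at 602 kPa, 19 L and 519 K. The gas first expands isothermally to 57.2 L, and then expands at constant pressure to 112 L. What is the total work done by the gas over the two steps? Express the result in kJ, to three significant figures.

W_total ≈ 23.6 kJ

Step 1 (isothermal): W = P₁V₁ ln(V₂/V₁) = (11438) ln(57.2/19) = 12606 J.
After step 1: P = 200 kPa, V = 57.2 L, T = 519 K.
Step 2 (isobaric): W = PΔV = (200 kPa)(112 − 57.2 L) = 10958 J.
W_total = 12606 + 10958 = 23564 J.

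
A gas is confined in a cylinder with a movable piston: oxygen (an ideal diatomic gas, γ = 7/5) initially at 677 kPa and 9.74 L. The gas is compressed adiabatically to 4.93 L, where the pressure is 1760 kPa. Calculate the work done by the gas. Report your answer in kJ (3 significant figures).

Adiabatic: W = (P₁V₁ − P₂V₂)/(γ − 1) with γ = 7/5.
P₁V₁ = 6594 J, P₂V₂ = 8677 J.
W = (6594 − 8677) / 0.4 = -5207 J.

W ≈ -5.21 kJ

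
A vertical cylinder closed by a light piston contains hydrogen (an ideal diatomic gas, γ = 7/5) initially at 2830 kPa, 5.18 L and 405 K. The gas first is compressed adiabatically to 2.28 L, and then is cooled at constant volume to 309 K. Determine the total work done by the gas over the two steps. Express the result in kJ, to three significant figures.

Step 1 (adiabatic): W = (P₁V₁ − P₂V₂)/(γ−1) = (14659 − 20355)/0.4 = -14239 J.
Step 2 (isochoric): W = 0 (constant volume).
W_total = -14239 + 0 = -14239 J.

W_total ≈ -14.2 kJ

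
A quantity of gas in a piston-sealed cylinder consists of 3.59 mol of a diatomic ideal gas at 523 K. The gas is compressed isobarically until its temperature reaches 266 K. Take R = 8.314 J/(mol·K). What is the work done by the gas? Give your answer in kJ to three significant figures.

W ≈ -7.67 kJ

Isobaric: W = P ΔV = nR ΔT.
W = (3.59)(8.314)(266 − 523) = -7671 J.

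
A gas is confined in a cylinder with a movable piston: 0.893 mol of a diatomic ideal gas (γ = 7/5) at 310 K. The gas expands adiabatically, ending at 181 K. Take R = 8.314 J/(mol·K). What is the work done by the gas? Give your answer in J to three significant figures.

W ≈ 2390 J

Adiabatic ⇒ Q = 0, so W_by = −ΔU = nCᵥ(T₁ − T₂).
Cᵥ = 5R/2 = 20.79 J/(mol·K).
W = (0.893)(20.79)(310 − 181) = 2394 J.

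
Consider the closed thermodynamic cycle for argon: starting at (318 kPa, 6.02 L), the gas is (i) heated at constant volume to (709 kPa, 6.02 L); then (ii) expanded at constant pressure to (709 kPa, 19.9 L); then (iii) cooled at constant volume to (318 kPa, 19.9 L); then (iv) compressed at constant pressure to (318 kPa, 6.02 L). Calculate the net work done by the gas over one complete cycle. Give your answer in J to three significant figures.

W_net ≈ 5430 J

Constant-volume legs do no work.
W(ii) = (709)(19.9 − 6.02) = 9841 J; W(iv) = (318)(6.02 − 19.9) = -4414 J.
W_net = 9841 − 4414 = 5427 J (the clockwise enclosed area).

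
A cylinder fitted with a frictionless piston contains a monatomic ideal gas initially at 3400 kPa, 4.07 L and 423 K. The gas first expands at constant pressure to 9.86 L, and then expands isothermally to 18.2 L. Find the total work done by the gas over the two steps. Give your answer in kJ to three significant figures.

Step 1 (isobaric): W = PΔV = (3400 kPa)(9.86 − 4.07 L) = 19686 J.
After step 1: P = 3400 kPa, V = 9.86 L, T = 1025 K.
Step 2 (isothermal): W = P₁V₁ ln(V₂/V₁) = (33524) ln(18.2/9.86) = 20548 J.
W_total = 19686 + 20548 = 40234 J.

W_total ≈ 40.2 kJ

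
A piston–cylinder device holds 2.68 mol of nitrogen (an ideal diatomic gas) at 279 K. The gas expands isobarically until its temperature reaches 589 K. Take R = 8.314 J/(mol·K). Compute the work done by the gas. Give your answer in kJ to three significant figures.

W ≈ 6.91 kJ

Isobaric: W = P ΔV = nR ΔT.
W = (2.68)(8.314)(589 − 279) = 6907 J.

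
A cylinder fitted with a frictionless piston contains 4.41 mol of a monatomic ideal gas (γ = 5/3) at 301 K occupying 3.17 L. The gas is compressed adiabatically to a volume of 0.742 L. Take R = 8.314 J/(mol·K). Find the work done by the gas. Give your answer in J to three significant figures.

W ≈ -27000 J

Adiabatic: TV^(γ−1) = const with γ = 5/3.
T₂ = T₁ (V₁/V₂)^(γ−1) = 301 × (3.17/0.742)^0.667 = 301 × 2.633 = 792.5 K.
W_by = nCᵥ(T₁ − T₂) = (4.41)(12.47)(301 − 792.5) = -27031 J.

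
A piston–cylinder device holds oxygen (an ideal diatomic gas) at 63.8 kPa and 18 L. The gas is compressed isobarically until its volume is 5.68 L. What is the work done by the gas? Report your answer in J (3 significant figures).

W ≈ -786 J

Isobaric: W = P ΔV.
W = (63.8 kPa)(5.68 − 18 L) = (63.8)(-12.32) = -786 J.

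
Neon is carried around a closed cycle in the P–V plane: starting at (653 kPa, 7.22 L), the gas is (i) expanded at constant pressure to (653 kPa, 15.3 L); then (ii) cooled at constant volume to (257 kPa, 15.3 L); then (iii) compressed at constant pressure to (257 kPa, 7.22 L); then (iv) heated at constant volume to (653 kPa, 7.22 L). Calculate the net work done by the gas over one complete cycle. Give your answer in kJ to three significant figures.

Constant-volume legs do no work.
W(i) = (653)(15.3 − 7.22) = 5276 J; W(iii) = (257)(7.22 − 15.3) = -2077 J.
W_net = 5276 − 2077 = 3200 J (the clockwise enclosed area).

W_net ≈ 3.20 kJ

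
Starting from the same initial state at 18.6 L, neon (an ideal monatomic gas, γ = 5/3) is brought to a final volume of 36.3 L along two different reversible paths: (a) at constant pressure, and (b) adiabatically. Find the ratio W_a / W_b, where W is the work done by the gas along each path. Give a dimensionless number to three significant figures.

Path (a) isobaric: W = P₁(V₂ − V₁) → W_a/(P₁V₁) = 0.9516.
Path (b) adiabatic: W = P₁V₁(1 − (V₁/V₂)^(γ−1))/(γ−1) → W_b/(P₁V₁) = 0.5395.
W_a / W_b = 0.9516 / 0.5395 = 1.764.

W_a / W_b ≈ 1.76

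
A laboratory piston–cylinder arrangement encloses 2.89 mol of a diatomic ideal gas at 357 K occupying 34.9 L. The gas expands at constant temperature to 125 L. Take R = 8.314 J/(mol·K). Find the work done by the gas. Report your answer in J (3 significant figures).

W ≈ 10900 J

Isothermal: W = nRT ln(V₂/V₁).
W = (2.89)(8.314)(357) × ln(125/34.9)
  = 8578 × 1.276
W_by_gas = 10944 J.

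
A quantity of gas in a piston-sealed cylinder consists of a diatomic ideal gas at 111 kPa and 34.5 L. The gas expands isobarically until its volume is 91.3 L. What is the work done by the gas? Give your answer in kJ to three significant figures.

W ≈ 6.30 kJ

Isobaric: W = P ΔV.
W = (111 kPa)(91.3 − 34.5 L) = (111)(56.8) = 6305 J.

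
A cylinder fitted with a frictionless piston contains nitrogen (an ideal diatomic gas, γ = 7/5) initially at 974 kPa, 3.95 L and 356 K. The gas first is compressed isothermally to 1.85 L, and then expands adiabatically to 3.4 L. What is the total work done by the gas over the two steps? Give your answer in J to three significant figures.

W_total ≈ -840 J

Step 1 (isothermal): W = P₁V₁ ln(V₂/V₁) = (3847) ln(1.85/3.95) = -2918 J.
After step 1: P = 2080 kPa, V = 1.85 L, T = 356 K.
Step 2 (adiabatic): W = (P₁V₁ − P₂V₂)/(γ−1) = (3847 − 3016)/0.4 = 2078 J.
W_total = -2918 + 2078 = -840.1 J.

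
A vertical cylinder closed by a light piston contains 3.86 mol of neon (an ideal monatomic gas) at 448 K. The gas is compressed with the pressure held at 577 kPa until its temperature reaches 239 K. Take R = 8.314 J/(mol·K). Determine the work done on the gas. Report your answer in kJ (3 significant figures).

W ≈ 6.71 kJ

Isobaric: W = P ΔV = nR ΔT.
W = (3.86)(8.314)(239 − 448) = -6707 J.
Work on gas = −W_by = 6707 J.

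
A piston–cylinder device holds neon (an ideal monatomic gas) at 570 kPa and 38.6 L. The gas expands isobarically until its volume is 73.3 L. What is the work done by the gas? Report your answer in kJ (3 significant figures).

W ≈ 19.8 kJ

Isobaric: W = P ΔV.
W = (570 kPa)(73.3 − 38.6 L) = (570)(34.7) = 19779 J.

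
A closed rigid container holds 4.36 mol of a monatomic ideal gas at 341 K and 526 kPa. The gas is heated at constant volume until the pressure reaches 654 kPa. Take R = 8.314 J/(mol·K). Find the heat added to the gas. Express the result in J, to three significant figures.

Q ≈ 4510 J

Constant volume ⇒ W = 0, so Q = ΔU = nCᵥΔT with Cᵥ = 3R/2 = 12.47 J/(mol·K).
At constant V, T₂/T₁ = P₂/P₁ ⇒ ΔT = T₁(P₂/P₁ − 1) = 341·(654/526 − 1) = 82.98 K.
ΔU = (4.36)(12.47)(82.98) = 4512 J.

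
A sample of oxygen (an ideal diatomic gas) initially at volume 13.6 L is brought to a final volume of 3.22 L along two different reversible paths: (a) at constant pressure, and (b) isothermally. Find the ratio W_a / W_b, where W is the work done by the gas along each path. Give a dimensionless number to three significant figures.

W_a / W_b ≈ 0.530

Path (a) isobaric: W = P₁(V₂ − V₁) → W_a/(P₁V₁) = -0.7632.
Path (b) isothermal: W = P₁V₁ ln(V₂/V₁) → W_b/(P₁V₁) = -1.441.
W_a / W_b = -0.7632 / -1.441 = 0.5298.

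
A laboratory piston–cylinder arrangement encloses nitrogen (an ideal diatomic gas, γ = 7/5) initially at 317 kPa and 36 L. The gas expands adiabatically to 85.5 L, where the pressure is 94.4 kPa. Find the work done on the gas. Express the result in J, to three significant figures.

W ≈ -8350 J

Adiabatic: W = (P₁V₁ − P₂V₂)/(γ − 1) with γ = 7/5.
P₁V₁ = 11412 J, P₂V₂ = 8071 J.
W = (11412 − 8071) / 0.4 = 8352 J.
Work on gas = −W_by = -8352 J.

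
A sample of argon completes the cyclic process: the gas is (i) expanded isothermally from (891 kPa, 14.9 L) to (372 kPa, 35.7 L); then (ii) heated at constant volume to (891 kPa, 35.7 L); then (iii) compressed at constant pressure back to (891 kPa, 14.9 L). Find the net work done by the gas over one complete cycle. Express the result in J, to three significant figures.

Leg (i): W = PᵢVᵢ ln(V_f/Vᵢ) = (13276) ln(35.7/14.9) = 11600 J.
Leg (ii): W = 0.
Leg (iii): W = PΔV = (891)(14.9 − 35.7) = -18533 J.
W_net = 11600 − 18533 = -6932 J.

W_net ≈ -6930 J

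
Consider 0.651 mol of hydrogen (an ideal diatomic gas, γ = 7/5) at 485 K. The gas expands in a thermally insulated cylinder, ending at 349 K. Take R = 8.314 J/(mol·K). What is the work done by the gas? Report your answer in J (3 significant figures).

Adiabatic ⇒ Q = 0, so W_by = −ΔU = nCᵥ(T₁ − T₂).
Cᵥ = 5R/2 = 20.79 J/(mol·K).
W = (0.651)(20.79)(485 − 349) = 1840 J.

W ≈ 1840 J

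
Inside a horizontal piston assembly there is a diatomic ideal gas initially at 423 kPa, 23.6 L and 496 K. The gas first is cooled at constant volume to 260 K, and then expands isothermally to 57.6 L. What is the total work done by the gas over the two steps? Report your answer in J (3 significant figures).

W_total ≈ 4670 J

Step 1 (isochoric): W = 0 (constant volume).
After step 1: P = 221.7 kPa (V unchanged).
Step 2 (isothermal): W = P₁V₁ ln(V₂/V₁) = (5233) ln(57.6/23.6) = 4669 J.
W_total = 0 + 4669 = 4669 J.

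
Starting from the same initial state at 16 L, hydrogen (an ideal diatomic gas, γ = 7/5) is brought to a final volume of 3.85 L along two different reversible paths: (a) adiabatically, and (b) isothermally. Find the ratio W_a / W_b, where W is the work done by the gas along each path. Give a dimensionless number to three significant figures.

Path (a) adiabatic: W = P₁V₁(1 − (V₁/V₂)^(γ−1))/(γ−1) → W_a/(P₁V₁) = -1.92.
Path (b) isothermal: W = P₁V₁ ln(V₂/V₁) → W_b/(P₁V₁) = -1.425.
W_a / W_b = -1.92 / -1.425 = 1.348.

W_a / W_b ≈ 1.35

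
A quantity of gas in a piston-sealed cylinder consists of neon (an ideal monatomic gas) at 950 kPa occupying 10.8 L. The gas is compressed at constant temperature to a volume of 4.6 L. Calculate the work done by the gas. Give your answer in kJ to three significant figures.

W ≈ -8.76 kJ

Isothermal: W = nRT ln(V₂/V₁) = P₁V₁ ln(V₂/V₁).
P₁V₁ = (950 kPa)(10.8 L) = 10260 J.
W = 10260 × ln(4.6/10.8) = 10260 × -0.8535
W_by_gas = -8757 J.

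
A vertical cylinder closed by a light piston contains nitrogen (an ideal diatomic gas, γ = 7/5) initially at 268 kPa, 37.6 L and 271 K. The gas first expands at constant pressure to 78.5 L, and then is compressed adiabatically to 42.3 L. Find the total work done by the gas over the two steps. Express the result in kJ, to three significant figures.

Step 1 (isobaric): W = PΔV = (268 kPa)(78.5 − 37.6 L) = 10961 J.
After step 1: P = 268 kPa, V = 78.5 L, T = 565.8 K.
Step 2 (adiabatic): W = (P₁V₁ − P₂V₂)/(γ−1) = (21038 − 26941)/0.4 = -14758 J.
W_total = 10961 − 14758 = -3797 J.

W_total ≈ -3.80 kJ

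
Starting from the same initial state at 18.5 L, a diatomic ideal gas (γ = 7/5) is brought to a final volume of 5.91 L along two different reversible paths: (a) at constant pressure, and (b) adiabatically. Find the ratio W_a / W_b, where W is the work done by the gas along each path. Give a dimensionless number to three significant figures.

W_a / W_b ≈ 0.471

Path (a) isobaric: W = P₁(V₂ − V₁) → W_a/(P₁V₁) = -0.6805.
Path (b) adiabatic: W = P₁V₁(1 − (V₁/V₂)^(γ−1))/(γ−1) → W_b/(P₁V₁) = -1.446.
W_a / W_b = -0.6805 / -1.446 = 0.4706.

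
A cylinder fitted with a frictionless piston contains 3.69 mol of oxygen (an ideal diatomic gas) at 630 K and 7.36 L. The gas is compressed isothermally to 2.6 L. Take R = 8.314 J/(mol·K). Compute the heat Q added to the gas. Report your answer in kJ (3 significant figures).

Q ≈ -20.1 kJ

Isothermal ⇒ ΔU = 0, so Q = W = nRT ln(V₂/V₁).
Q = (3.69)(8.314)(630) ln(2.6/7.36) = 19328 × -1.041 = -20111 J.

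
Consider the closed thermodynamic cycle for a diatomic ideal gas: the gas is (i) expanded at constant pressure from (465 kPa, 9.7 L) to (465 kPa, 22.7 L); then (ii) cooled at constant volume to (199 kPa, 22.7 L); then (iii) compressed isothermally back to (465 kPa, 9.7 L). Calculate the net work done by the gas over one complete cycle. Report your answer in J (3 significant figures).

W_net ≈ 2200 J

Leg (i): W = PΔV = (465)(22.7 − 9.7) = 6045 J.
Leg (ii): W = 0.
Leg (iii): W = PᵢVᵢ ln(V_f/Vᵢ) = (4517) ln(9.7/22.7) = -3841 J.
W_net = 6045 − 3841 = 2204 J.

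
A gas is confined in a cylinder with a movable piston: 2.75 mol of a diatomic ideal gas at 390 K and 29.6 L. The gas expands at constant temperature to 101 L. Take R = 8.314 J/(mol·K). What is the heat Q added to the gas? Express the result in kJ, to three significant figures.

Isothermal ⇒ ΔU = 0, so Q = W = nRT ln(V₂/V₁).
Q = (2.75)(8.314)(390) ln(101/29.6) = 8917 × 1.227 = 10944 J.

Q ≈ 10.9 kJ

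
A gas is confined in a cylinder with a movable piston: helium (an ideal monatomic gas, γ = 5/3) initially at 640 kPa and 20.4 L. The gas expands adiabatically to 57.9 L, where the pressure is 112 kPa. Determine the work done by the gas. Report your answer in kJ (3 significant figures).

W ≈ 9.86 kJ

Adiabatic: W = (P₁V₁ − P₂V₂)/(γ − 1) with γ = 5/3.
P₁V₁ = 13056 J, P₂V₂ = 6485 J.
W = (13056 − 6485) / 0.6667 = 9857 J.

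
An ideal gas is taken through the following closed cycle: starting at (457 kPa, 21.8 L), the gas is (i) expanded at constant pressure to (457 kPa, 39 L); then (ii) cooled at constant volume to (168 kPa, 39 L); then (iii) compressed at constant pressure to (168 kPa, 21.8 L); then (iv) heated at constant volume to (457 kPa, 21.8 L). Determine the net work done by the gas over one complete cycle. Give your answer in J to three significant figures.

Constant-volume legs do no work.
W(i) = (457)(39 − 21.8) = 7860 J; W(iii) = (168)(21.8 − 39) = -2890 J.
W_net = 7860 − 2890 = 4971 J (the clockwise enclosed area).

W_net ≈ 4970 J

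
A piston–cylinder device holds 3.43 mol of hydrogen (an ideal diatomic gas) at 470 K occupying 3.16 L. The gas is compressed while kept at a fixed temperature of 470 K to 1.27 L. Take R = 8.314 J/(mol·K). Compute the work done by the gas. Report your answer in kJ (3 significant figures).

Isothermal: W = nRT ln(V₂/V₁).
W = (3.43)(8.314)(470) × ln(1.27/3.16)
  = 13403 × -0.9116
W_by_gas = -12218 J.

W ≈ -12.2 kJ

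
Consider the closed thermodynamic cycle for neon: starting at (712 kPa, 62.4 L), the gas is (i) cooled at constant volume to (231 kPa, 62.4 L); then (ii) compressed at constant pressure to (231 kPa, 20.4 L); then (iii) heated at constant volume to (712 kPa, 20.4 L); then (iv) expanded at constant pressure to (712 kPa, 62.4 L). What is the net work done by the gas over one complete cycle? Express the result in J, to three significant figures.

Constant-volume legs do no work.
W(ii) = (231)(20.4 − 62.4) = -9702 J; W(iv) = (712)(62.4 − 20.4) = 29904 J.
W_net = -9702 + 29904 = 20202 J (the clockwise enclosed area).

W_net ≈ 20200 J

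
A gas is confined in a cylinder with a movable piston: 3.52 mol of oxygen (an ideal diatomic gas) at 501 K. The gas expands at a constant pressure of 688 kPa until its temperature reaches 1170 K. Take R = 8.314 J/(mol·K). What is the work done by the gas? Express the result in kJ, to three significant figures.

Isobaric: W = P ΔV = nR ΔT.
W = (3.52)(8.314)(1170 − 501) = 19578 J.

W ≈ 19.6 kJ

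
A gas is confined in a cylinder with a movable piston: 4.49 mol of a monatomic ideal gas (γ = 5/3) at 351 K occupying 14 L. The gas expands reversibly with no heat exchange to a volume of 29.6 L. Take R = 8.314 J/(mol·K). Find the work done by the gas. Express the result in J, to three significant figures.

Adiabatic: TV^(γ−1) = const with γ = 5/3.
T₂ = T₁ (V₁/V₂)^(γ−1) = 351 × (14/29.6)^0.667 = 351 × 0.607 = 213.1 K.
W_by = nCᵥ(T₁ − T₂) = (4.49)(12.47)(351 − 213.1) = 7723 J.

W ≈ 7720 J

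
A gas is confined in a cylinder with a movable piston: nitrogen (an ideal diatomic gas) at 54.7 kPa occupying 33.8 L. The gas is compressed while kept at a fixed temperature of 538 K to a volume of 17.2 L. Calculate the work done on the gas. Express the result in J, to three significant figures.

Isothermal: W = nRT ln(V₂/V₁) = P₁V₁ ln(V₂/V₁).
P₁V₁ = (54.7 kPa)(33.8 L) = 1849 J.
W = 1849 × ln(17.2/33.8) = 1849 × -0.6756
W_by_gas = -1249 J; work on gas = −W_by = 1249 J.

W ≈ 1250 J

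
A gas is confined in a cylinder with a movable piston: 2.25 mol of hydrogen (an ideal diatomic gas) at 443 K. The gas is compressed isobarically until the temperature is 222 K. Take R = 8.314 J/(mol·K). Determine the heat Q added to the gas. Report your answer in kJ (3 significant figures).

Isobaric: W = nRΔT = (2.25)(8.314)(-221) = -4134 J.
ΔU = nCᵥΔT with Cᵥ = 5R/2: ΔU = (2.25)(20.79)(-221) = -10335 J.
Q = ΔU + W = -10335 − 4134 = -14469 J.

Q ≈ -14.5 kJ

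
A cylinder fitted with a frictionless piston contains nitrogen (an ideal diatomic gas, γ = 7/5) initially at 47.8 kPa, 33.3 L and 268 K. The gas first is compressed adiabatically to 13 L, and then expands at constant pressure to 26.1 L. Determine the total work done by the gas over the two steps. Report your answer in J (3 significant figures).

Step 1 (adiabatic): W = (P₁V₁ − P₂V₂)/(γ−1) = (1592 − 2319)/0.4 = -1818 J.
After step 1: P = 178.4 kPa, V = 13 L, T = 390.4 K.
Step 2 (isobaric): W = PΔV = (178.4 kPa)(26.1 − 13 L) = 2337 J.
W_total = -1818 + 2337 = 518.9 J.

W_total ≈ 519 J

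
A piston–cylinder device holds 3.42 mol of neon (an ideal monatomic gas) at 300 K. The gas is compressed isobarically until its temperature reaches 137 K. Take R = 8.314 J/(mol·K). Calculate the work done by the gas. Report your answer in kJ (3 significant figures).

W ≈ -4.63 kJ

Isobaric: W = P ΔV = nR ΔT.
W = (3.42)(8.314)(137 − 300) = -4635 J.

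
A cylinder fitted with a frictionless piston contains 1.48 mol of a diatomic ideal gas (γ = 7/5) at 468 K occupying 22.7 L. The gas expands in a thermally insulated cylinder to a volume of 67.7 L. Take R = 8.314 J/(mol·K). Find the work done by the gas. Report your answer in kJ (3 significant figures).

W ≈ 5.10 kJ

Adiabatic: TV^(γ−1) = const with γ = 7/5.
T₂ = T₁ (V₁/V₂)^(γ−1) = 468 × (22.7/67.7)^0.4 = 468 × 0.6459 = 302.3 K.
W_by = nCᵥ(T₁ − T₂) = (1.48)(20.79)(468 − 302.3) = 5098 J.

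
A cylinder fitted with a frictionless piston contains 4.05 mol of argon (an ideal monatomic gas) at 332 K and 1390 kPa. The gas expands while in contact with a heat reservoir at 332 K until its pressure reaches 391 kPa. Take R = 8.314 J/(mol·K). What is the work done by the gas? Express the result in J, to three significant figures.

W ≈ 14200 J

Isothermal process: W = nRT ln(V₂/V₁) = nRT ln(P₁/P₂).
W = (4.05)(8.314)(332) × ln(1390/391)
  = 11179 × ln(3.555) = 11179 × 1.268
W_by_gas = 14179 J.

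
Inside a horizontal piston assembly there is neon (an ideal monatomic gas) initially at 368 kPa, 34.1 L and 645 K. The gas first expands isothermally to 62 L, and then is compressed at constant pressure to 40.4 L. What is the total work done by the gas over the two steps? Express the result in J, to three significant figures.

W_total ≈ 3130 J

Step 1 (isothermal): W = P₁V₁ ln(V₂/V₁) = (12549) ln(62/34.1) = 7502 J.
After step 1: P = 202.4 kPa, V = 62 L, T = 645 K.
Step 2 (isobaric): W = PΔV = (202.4 kPa)(40.4 − 62 L) = -4372 J.
W_total = 7502 − 4372 = 3130 J.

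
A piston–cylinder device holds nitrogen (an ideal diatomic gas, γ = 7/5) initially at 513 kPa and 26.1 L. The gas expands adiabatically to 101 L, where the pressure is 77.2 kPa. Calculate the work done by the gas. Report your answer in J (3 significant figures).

Adiabatic: W = (P₁V₁ − P₂V₂)/(γ − 1) with γ = 7/5.
P₁V₁ = 13389 J, P₂V₂ = 7797 J.
W = (13389 − 7797) / 0.4 = 13980 J.

W ≈ 14000 J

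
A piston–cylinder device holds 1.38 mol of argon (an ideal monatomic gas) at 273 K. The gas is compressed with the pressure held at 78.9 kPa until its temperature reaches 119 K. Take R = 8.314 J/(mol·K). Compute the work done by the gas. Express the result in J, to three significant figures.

W ≈ -1770 J

Isobaric: W = P ΔV = nR ΔT.
W = (1.38)(8.314)(119 − 273) = -1767 J.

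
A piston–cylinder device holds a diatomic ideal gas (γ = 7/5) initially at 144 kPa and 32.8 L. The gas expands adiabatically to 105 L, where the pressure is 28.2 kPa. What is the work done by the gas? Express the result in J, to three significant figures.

W ≈ 4410 J

Adiabatic: W = (P₁V₁ − P₂V₂)/(γ − 1) with γ = 7/5.
P₁V₁ = 4723 J, P₂V₂ = 2961 J.
W = (4723 − 2961) / 0.4 = 4406 J.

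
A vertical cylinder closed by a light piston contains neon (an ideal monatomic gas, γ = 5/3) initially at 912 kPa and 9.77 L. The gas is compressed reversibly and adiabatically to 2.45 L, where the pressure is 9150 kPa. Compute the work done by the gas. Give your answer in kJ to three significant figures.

W ≈ -20.3 kJ

Adiabatic: W = (P₁V₁ − P₂V₂)/(γ − 1) with γ = 5/3.
P₁V₁ = 8910 J, P₂V₂ = 22418 J.
W = (8910 − 22418) / 0.6667 = -20261 J.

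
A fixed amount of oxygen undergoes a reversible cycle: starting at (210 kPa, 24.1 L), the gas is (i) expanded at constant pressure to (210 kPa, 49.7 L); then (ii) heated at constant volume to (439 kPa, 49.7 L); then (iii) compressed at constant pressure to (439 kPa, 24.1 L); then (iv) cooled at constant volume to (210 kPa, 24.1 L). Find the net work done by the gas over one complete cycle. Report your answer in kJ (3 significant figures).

Constant-volume legs do no work.
W(i) = (210)(49.7 − 24.1) = 5376 J; W(iii) = (439)(24.1 − 49.7) = -11238 J.
W_net = 5376 − 11238 = -5862 J (the counter-clockwise enclosed area).

W_net ≈ -5.86 kJ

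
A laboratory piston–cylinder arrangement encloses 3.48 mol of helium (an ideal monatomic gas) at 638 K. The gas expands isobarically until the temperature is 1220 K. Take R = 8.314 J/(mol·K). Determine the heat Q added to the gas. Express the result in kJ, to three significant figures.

Isobaric: W = nRΔT = (3.48)(8.314)(582) = 16839 J.
ΔU = nCᵥΔT with Cᵥ = 3R/2: ΔU = (3.48)(12.47)(582) = 25258 J.
Q = ΔU + W = 25258 + 16839 = 42097 J.

Q ≈ 42.1 kJ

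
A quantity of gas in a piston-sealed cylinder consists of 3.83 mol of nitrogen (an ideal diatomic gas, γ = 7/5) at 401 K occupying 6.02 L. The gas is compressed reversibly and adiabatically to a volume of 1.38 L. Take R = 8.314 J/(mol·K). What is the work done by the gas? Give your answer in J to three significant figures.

W ≈ -25600 J

Adiabatic: TV^(γ−1) = const with γ = 7/5.
T₂ = T₁ (V₁/V₂)^(γ−1) = 401 × (6.02/1.38)^0.4 = 401 × 1.803 = 722.8 K.
W_by = nCᵥ(T₁ − T₂) = (3.83)(20.79)(401 − 722.8) = -25619 J.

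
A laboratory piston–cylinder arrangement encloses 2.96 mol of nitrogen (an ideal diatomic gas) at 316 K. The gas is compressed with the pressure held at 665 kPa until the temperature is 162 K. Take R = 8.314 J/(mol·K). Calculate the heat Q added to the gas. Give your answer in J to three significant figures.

Isobaric: W = nRΔT = (2.96)(8.314)(-154) = -3790 J.
ΔU = nCᵥΔT with Cᵥ = 5R/2: ΔU = (2.96)(20.79)(-154) = -9475 J.
Q = ΔU + W = -9475 − 3790 = -13264 J.

Q ≈ -13300 J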